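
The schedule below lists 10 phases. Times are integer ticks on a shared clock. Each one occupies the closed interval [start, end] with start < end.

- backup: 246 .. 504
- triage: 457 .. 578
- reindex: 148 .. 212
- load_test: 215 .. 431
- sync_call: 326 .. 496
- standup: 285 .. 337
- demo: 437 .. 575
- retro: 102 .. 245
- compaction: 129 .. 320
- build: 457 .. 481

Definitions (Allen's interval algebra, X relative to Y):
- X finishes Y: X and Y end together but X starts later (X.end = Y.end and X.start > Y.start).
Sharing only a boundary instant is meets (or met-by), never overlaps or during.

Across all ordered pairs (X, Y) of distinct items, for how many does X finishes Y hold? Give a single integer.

Checking all 90 ordered pairs for relation 'finishes'; matching pairs in alphabetical order:
No pair satisfies it.
Count: 0.

0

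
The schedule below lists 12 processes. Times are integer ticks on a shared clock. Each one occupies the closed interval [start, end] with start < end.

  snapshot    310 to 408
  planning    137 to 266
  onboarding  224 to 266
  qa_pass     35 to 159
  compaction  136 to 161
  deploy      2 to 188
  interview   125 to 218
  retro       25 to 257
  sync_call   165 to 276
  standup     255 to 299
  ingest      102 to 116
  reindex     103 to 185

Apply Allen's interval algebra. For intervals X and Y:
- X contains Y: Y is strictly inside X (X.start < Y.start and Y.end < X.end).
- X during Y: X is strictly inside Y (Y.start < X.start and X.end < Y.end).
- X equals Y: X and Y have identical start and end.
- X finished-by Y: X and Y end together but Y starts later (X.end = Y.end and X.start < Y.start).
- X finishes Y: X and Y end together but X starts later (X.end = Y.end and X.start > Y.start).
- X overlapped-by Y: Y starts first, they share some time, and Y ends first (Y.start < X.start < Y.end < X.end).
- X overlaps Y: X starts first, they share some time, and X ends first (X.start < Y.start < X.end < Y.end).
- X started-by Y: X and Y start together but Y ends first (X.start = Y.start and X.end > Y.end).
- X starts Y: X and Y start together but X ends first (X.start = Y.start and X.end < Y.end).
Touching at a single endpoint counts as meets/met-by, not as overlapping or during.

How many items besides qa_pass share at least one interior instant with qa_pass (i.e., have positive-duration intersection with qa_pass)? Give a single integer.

7

Target qa_pass = [35, 159].
compaction [136, 161] → overlapped-by → counts.
deploy [2, 188] → contains → counts.
ingest [102, 116] → during → counts.
interview [125, 218] → overlapped-by → counts.
onboarding [224, 266] → after → no.
planning [137, 266] → overlapped-by → counts.
reindex [103, 185] → overlapped-by → counts.
retro [25, 257] → contains → counts.
snapshot [310, 408] → after → no.
standup [255, 299] → after → no.
sync_call [165, 276] → after → no.
Total: 7.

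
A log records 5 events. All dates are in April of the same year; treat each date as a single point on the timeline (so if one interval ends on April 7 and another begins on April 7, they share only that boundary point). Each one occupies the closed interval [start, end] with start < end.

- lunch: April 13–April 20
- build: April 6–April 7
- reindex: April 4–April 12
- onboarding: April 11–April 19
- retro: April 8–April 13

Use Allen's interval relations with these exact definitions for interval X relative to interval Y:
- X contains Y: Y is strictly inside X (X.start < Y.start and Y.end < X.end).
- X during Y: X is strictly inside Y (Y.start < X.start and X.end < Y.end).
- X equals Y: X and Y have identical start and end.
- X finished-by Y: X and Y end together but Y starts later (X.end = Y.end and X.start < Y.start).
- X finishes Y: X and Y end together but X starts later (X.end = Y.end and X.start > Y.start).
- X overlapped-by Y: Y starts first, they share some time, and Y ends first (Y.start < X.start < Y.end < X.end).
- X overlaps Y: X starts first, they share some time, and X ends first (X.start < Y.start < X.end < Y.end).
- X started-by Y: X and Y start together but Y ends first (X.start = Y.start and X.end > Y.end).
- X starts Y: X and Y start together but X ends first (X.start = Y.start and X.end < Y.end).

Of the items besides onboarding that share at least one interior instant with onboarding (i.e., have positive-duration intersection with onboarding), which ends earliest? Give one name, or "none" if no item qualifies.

Target onboarding = [April 11, April 19].
build [April 6, April 7] → before → excluded.
lunch [April 13, April 20] → overlapped-by → candidate.
reindex [April 4, April 12] → overlaps → candidate.
retro [April 8, April 13] → overlaps → candidate.
Among candidates, earliest end is April 12 → reindex.

reindex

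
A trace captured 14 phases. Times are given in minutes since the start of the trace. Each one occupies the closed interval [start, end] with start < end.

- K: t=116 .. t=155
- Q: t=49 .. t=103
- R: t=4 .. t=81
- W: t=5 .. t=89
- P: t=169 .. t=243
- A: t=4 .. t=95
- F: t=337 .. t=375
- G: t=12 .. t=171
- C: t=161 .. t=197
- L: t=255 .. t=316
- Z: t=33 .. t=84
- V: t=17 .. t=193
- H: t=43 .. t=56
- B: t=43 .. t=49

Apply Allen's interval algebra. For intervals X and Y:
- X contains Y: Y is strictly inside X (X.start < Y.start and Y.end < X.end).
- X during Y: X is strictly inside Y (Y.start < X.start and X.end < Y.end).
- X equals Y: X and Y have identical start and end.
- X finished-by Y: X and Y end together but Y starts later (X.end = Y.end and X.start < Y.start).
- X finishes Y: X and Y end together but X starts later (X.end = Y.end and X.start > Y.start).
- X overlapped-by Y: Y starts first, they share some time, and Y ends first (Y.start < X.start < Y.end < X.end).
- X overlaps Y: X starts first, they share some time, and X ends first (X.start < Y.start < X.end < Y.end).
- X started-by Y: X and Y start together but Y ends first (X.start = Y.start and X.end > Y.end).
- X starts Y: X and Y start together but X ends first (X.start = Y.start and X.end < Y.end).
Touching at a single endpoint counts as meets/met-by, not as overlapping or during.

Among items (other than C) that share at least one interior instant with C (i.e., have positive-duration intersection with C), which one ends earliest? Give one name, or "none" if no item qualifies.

Target C = [t=161, t=197].
A [t=4, t=95] → before → excluded.
B [t=43, t=49] → before → excluded.
F [t=337, t=375] → after → excluded.
G [t=12, t=171] → overlaps → candidate.
H [t=43, t=56] → before → excluded.
K [t=116, t=155] → before → excluded.
L [t=255, t=316] → after → excluded.
P [t=169, t=243] → overlapped-by → candidate.
Q [t=49, t=103] → before → excluded.
R [t=4, t=81] → before → excluded.
V [t=17, t=193] → overlaps → candidate.
W [t=5, t=89] → before → excluded.
Z [t=33, t=84] → before → excluded.
Among candidates, earliest end is t=171 → G.

G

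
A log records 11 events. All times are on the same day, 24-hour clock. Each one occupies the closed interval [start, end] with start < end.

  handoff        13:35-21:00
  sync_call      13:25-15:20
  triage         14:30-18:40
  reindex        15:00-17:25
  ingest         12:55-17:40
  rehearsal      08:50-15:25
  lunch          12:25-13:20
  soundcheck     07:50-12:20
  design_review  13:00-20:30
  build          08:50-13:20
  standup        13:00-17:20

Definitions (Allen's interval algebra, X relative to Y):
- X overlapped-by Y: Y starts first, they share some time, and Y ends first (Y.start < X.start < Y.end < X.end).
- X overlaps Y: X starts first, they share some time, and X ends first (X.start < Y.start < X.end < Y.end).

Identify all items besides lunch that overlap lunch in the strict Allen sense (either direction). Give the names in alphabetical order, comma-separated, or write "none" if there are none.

Target lunch = [12:25, 13:20].
build [08:50, 13:20] → finished-by → no.
design_review [13:00, 20:30] → overlapped-by → yes.
handoff [13:35, 21:00] → after → no.
ingest [12:55, 17:40] → overlapped-by → yes.
rehearsal [08:50, 15:25] → contains → no.
reindex [15:00, 17:25] → after → no.
soundcheck [07:50, 12:20] → before → no.
standup [13:00, 17:20] → overlapped-by → yes.
sync_call [13:25, 15:20] → after → no.
triage [14:30, 18:40] → after → no.
Result: design_review, ingest, standup.

design_review, ingest, standup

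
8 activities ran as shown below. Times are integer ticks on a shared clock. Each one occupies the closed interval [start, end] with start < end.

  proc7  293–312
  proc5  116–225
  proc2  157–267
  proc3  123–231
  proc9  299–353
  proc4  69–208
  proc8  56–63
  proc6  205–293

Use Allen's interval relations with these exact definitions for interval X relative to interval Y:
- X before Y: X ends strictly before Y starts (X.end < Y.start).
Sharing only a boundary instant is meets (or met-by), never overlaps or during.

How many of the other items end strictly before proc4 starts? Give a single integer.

Target proc4 = [69, 208].
proc2 [157, 267] → overlapped-by → no.
proc3 [123, 231] → overlapped-by → no.
proc5 [116, 225] → overlapped-by → no.
proc6 [205, 293] → overlapped-by → no.
proc7 [293, 312] → after → no.
proc8 [56, 63] → before → counts.
proc9 [299, 353] → after → no.
Total: 1.

1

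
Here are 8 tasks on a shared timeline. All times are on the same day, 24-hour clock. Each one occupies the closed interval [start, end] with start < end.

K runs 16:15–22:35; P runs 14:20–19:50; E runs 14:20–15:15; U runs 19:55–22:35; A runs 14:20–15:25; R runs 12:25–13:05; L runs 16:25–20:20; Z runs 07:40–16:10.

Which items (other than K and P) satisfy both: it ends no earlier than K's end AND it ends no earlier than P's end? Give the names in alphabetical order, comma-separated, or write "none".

U

Conditions: its end is no earlier than K's end (X.end >= 22:35) AND its end is no earlier than P's end (X.end >= 19:50).
A: end 15:25 >= 22:35? ✗; end 15:25 >= 19:50? ✗ → no.
E: end 15:15 >= 22:35? ✗; end 15:15 >= 19:50? ✗ → no.
L: end 20:20 >= 22:35? ✗; end 20:20 >= 19:50? ✓ → no.
R: end 13:05 >= 22:35? ✗; end 13:05 >= 19:50? ✗ → no.
U: end 22:35 >= 22:35? ✓; end 22:35 >= 19:50? ✓ → yes.
Z: end 16:10 >= 22:35? ✗; end 16:10 >= 19:50? ✗ → no.
Result: U.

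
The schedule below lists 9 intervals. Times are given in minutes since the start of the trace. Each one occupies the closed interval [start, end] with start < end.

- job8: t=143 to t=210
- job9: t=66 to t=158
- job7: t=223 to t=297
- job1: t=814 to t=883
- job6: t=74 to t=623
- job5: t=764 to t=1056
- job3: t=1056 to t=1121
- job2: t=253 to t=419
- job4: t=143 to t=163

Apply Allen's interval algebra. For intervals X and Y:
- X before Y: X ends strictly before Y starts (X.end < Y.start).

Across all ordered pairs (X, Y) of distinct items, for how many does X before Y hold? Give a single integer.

25

Checking all 72 ordered pairs for relation 'before'; matching pairs in alphabetical order:
(job1, job3): job1 before job3 ✓
(job2, job1): job2 before job1 ✓
(job2, job3): job2 before job3 ✓
(job2, job5): job2 before job5 ✓
(job4, job1): job4 before job1 ✓
(job4, job2): job4 before job2 ✓
(job4, job3): job4 before job3 ✓
(job4, job5): job4 before job5 ✓
(job4, job7): job4 before job7 ✓
(job6, job1): job6 before job1 ✓
(job6, job3): job6 before job3 ✓
(job6, job5): job6 before job5 ✓
(job7, job1): job7 before job1 ✓
(job7, job3): job7 before job3 ✓
(job7, job5): job7 before job5 ✓
(job8, job1): job8 before job1 ✓
(job8, job2): job8 before job2 ✓
(job8, job3): job8 before job3 ✓
(job8, job5): job8 before job5 ✓
(job8, job7): job8 before job7 ✓
(job9, job1): job9 before job1 ✓
(job9, job2): job9 before job2 ✓
(job9, job3): job9 before job3 ✓
(job9, job5): job9 before job5 ✓
... plus 1 further pairs not listed.
Count: 25.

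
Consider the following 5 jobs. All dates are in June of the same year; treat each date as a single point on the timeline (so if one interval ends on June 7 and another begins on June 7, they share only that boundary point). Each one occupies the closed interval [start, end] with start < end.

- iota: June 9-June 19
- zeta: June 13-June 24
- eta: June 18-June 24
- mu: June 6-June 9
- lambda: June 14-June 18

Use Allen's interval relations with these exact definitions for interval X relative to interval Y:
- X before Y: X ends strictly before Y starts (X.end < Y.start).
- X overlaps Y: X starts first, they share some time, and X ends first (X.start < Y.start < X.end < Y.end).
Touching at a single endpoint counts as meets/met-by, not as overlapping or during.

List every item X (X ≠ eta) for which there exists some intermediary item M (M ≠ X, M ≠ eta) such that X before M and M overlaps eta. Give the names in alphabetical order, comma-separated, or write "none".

none

Target eta = [June 18, June 24].
Intermediaries M with M overlaps eta: iota.
Via iota — items with X before iota: none.
Union: none.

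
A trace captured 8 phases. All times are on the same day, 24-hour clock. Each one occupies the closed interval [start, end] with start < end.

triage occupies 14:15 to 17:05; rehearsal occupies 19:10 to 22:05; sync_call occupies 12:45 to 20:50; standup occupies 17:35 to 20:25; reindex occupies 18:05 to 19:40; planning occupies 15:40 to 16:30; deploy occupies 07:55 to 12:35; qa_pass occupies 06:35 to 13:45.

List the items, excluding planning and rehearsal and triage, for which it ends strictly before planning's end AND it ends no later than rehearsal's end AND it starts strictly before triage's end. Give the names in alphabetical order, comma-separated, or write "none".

Conditions: its end is strictly before planning's end (X.end < 16:30) AND its end is no later than rehearsal's end (X.end <= 22:05) AND its start is strictly before triage's end (X.start < 17:05).
deploy: end 12:35 < 16:30? ✓; end 12:35 <= 22:05? ✓; start 07:55 < 17:05? ✓ → yes.
qa_pass: end 13:45 < 16:30? ✓; end 13:45 <= 22:05? ✓; start 06:35 < 17:05? ✓ → yes.
reindex: end 19:40 < 16:30? ✗; end 19:40 <= 22:05? ✓; start 18:05 < 17:05? ✗ → no.
standup: end 20:25 < 16:30? ✗; end 20:25 <= 22:05? ✓; start 17:35 < 17:05? ✗ → no.
sync_call: end 20:50 < 16:30? ✗; end 20:50 <= 22:05? ✓; start 12:45 < 17:05? ✓ → no.
Result: deploy, qa_pass.

deploy, qa_pass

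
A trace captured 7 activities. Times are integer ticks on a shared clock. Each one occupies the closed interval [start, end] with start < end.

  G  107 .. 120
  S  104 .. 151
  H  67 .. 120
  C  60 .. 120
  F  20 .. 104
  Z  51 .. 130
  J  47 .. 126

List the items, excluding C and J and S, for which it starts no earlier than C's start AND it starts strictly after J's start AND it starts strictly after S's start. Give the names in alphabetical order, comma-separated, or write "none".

G

Conditions: its start is no earlier than C's start (X.start >= 60) AND its start is strictly after J's start (X.start > 47) AND its start is strictly after S's start (X.start > 104).
F: start 20 >= 60? ✗; start 20 > 47? ✗; start 20 > 104? ✗ → no.
G: start 107 >= 60? ✓; start 107 > 47? ✓; start 107 > 104? ✓ → yes.
H: start 67 >= 60? ✓; start 67 > 47? ✓; start 67 > 104? ✗ → no.
Z: start 51 >= 60? ✗; start 51 > 47? ✓; start 51 > 104? ✗ → no.
Result: G.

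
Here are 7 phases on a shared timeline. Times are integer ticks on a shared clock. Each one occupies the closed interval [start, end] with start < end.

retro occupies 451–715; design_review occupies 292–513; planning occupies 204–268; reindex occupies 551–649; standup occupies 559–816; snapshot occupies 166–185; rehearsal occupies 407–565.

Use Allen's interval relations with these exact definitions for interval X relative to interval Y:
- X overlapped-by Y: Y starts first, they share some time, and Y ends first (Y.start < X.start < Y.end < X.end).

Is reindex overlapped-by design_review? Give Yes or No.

No

reindex = [551, 649], design_review = [292, 513].
Actual relation of reindex to design_review: after.
Asked whether 'overlapped-by' holds → No.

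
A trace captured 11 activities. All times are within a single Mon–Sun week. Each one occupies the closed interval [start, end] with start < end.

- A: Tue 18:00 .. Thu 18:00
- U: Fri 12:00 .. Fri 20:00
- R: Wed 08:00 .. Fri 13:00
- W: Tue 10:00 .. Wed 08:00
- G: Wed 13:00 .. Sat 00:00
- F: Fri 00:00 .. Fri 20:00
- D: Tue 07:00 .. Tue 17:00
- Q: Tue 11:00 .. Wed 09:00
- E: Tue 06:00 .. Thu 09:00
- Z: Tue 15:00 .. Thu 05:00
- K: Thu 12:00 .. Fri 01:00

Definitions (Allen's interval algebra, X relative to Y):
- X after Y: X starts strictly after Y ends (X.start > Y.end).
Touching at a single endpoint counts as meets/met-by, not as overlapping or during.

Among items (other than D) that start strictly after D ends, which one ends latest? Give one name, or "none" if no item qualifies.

Target D = [Tue 07:00, Tue 17:00].
A [Tue 18:00, Thu 18:00] → after → candidate.
E [Tue 06:00, Thu 09:00] → contains → excluded.
F [Fri 00:00, Fri 20:00] → after → candidate.
G [Wed 13:00, Sat 00:00] → after → candidate.
K [Thu 12:00, Fri 01:00] → after → candidate.
Q [Tue 11:00, Wed 09:00] → overlapped-by → excluded.
R [Wed 08:00, Fri 13:00] → after → candidate.
U [Fri 12:00, Fri 20:00] → after → candidate.
W [Tue 10:00, Wed 08:00] → overlapped-by → excluded.
Z [Tue 15:00, Thu 05:00] → overlapped-by → excluded.
Among candidates, latest end is Sat 00:00 → G.

G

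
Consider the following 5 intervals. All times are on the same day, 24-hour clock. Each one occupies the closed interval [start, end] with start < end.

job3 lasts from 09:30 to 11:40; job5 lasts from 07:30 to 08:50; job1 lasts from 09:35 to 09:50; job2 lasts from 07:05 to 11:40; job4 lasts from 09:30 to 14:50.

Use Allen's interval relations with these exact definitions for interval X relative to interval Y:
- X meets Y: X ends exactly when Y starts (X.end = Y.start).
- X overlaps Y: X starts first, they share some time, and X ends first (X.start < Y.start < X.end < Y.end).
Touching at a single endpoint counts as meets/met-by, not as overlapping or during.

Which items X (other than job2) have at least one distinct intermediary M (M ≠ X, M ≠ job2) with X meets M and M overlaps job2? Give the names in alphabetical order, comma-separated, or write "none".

none

Target job2 = [07:05, 11:40].
Intermediaries M with M overlaps job2: none.
Union: none.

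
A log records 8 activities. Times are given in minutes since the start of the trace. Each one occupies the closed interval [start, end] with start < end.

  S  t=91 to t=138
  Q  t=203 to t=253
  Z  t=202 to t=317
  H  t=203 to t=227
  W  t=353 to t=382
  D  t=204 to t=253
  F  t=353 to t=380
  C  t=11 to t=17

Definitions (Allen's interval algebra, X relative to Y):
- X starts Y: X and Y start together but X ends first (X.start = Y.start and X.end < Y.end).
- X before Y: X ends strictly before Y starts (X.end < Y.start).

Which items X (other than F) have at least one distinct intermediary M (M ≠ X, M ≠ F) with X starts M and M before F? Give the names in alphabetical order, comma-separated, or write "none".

H

Target F = [t=353, t=380].
Intermediaries M with M before F: C, D, H, Q, S, Z.
Via C — items with X starts C: none.
Via D — items with X starts D: none.
Via H — items with X starts H: none.
Via Q — items with X starts Q: H.
Via S — items with X starts S: none.
Via Z — items with X starts Z: none.
Union: H.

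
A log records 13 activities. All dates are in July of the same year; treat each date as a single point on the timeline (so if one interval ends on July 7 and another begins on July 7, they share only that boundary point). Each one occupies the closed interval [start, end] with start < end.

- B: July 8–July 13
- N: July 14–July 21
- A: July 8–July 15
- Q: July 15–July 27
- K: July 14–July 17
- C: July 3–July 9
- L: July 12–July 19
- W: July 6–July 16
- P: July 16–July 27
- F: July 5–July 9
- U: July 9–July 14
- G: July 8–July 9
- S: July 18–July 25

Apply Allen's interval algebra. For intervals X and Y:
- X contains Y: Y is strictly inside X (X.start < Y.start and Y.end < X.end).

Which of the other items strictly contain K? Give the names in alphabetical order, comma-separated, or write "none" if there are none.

Target K = [July 14, July 17].
A [July 8, July 15] → overlaps → no.
B [July 8, July 13] → before → no.
C [July 3, July 9] → before → no.
F [July 5, July 9] → before → no.
G [July 8, July 9] → before → no.
L [July 12, July 19] → contains → yes.
N [July 14, July 21] → started-by → no.
P [July 16, July 27] → overlapped-by → no.
Q [July 15, July 27] → overlapped-by → no.
S [July 18, July 25] → after → no.
U [July 9, July 14] → meets → no.
W [July 6, July 16] → overlaps → no.
Result: L.

L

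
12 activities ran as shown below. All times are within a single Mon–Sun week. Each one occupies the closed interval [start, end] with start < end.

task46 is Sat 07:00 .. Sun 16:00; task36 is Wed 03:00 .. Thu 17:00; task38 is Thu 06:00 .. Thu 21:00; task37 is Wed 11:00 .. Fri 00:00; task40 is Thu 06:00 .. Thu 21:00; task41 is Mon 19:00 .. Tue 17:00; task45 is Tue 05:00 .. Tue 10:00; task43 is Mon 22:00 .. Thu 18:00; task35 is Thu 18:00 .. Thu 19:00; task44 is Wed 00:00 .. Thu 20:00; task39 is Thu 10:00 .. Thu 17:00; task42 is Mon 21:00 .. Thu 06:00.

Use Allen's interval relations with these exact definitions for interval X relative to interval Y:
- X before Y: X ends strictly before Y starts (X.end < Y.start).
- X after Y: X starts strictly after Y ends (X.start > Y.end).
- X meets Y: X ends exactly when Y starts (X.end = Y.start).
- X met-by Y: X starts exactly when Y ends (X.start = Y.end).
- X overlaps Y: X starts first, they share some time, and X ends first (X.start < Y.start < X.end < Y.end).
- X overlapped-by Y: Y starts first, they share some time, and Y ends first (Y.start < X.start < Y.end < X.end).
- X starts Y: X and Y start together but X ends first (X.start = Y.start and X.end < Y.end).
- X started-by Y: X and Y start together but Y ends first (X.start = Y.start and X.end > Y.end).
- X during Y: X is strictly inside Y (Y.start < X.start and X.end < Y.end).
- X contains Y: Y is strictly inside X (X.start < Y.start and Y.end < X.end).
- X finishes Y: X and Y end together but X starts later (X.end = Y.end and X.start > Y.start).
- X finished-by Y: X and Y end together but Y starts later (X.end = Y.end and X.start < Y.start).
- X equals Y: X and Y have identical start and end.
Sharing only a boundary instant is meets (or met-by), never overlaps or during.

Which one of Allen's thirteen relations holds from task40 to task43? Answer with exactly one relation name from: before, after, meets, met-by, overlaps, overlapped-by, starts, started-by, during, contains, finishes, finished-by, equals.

overlapped-by

task40 = [Thu 06:00, Thu 21:00]; task43 = [Mon 22:00, Thu 18:00].
Compare endpoints: task40.start > task43.start, task40.start < task43.end, task40.end > task43.start, task40.end > task43.end.
That pattern is 'overlapped-by'.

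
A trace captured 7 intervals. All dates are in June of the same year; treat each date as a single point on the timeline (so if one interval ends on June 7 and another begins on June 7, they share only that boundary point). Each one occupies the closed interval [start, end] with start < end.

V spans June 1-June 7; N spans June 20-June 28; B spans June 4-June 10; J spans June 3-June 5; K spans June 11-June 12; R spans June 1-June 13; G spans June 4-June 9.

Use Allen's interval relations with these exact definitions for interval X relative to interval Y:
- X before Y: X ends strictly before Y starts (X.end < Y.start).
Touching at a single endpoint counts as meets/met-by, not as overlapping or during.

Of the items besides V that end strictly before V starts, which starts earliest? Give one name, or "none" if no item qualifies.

Target V = [June 1, June 7].
B [June 4, June 10] → overlapped-by → excluded.
G [June 4, June 9] → overlapped-by → excluded.
J [June 3, June 5] → during → excluded.
K [June 11, June 12] → after → excluded.
N [June 20, June 28] → after → excluded.
R [June 1, June 13] → started-by → excluded.
No candidates → none.

none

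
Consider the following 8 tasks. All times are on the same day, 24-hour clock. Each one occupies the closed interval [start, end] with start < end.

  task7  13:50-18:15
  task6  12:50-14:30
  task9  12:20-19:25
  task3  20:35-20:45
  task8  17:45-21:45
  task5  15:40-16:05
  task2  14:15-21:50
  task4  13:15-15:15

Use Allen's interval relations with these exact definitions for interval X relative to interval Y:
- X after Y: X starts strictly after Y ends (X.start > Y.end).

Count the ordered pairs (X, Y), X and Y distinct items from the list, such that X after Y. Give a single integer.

Checking all 56 ordered pairs for relation 'after'; matching pairs in alphabetical order:
(task3, task4): task3 after task4 ✓
(task3, task5): task3 after task5 ✓
(task3, task6): task3 after task6 ✓
(task3, task7): task3 after task7 ✓
(task3, task9): task3 after task9 ✓
(task5, task4): task5 after task4 ✓
(task5, task6): task5 after task6 ✓
(task8, task4): task8 after task4 ✓
(task8, task5): task8 after task5 ✓
(task8, task6): task8 after task6 ✓
Count: 10.

10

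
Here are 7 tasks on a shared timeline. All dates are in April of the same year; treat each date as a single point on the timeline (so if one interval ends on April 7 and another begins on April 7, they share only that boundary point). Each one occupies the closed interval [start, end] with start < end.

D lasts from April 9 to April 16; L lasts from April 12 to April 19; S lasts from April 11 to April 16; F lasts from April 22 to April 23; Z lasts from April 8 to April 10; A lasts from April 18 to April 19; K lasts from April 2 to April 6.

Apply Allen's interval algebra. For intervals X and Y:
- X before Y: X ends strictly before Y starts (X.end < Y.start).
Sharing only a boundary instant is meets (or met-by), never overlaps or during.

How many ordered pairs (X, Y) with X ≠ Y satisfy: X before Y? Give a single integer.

Checking all 42 ordered pairs for relation 'before'; matching pairs in alphabetical order:
(A, F): A before F ✓
(D, A): D before A ✓
(D, F): D before F ✓
(K, A): K before A ✓
(K, D): K before D ✓
(K, F): K before F ✓
(K, L): K before L ✓
(K, S): K before S ✓
(K, Z): K before Z ✓
(L, F): L before F ✓
(S, A): S before A ✓
(S, F): S before F ✓
(Z, A): Z before A ✓
(Z, F): Z before F ✓
(Z, L): Z before L ✓
(Z, S): Z before S ✓
Count: 16.

16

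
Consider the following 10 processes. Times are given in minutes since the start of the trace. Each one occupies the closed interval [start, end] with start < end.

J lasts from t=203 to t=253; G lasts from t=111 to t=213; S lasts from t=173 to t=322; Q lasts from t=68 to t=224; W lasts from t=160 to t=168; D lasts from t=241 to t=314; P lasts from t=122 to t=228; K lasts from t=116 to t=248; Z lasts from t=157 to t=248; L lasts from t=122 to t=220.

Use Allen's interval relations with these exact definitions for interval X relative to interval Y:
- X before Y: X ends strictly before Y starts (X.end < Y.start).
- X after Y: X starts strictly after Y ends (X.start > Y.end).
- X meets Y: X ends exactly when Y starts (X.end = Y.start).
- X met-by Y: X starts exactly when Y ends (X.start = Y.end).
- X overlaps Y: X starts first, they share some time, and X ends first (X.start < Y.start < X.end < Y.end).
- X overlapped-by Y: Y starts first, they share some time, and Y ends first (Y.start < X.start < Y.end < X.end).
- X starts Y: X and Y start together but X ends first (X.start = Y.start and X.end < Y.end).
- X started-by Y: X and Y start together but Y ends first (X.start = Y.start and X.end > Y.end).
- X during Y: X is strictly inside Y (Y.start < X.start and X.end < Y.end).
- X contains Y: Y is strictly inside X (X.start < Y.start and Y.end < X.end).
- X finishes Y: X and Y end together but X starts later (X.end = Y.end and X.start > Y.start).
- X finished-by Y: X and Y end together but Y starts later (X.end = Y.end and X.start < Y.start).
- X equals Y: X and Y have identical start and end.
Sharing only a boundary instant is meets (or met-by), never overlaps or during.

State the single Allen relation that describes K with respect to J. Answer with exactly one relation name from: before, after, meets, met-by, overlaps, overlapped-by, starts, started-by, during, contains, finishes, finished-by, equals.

overlaps

K = [t=116, t=248]; J = [t=203, t=253].
Compare endpoints: K.start < J.start, K.start < J.end, K.end > J.start, K.end < J.end.
That pattern is 'overlaps'.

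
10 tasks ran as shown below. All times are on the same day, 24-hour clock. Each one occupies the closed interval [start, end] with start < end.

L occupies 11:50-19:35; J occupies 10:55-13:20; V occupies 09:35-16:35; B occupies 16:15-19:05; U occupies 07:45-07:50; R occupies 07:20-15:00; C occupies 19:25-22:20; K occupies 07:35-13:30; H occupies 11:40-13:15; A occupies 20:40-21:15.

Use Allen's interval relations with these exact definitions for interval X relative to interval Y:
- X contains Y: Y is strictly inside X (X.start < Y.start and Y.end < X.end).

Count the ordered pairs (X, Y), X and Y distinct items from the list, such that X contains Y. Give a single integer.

Checking all 90 ordered pairs for relation 'contains'; matching pairs in alphabetical order:
(C, A): C contains A ✓
(J, H): J contains H ✓
(K, H): K contains H ✓
(K, J): K contains J ✓
(K, U): K contains U ✓
(L, B): L contains B ✓
(R, H): R contains H ✓
(R, J): R contains J ✓
(R, K): R contains K ✓
(R, U): R contains U ✓
(V, H): V contains H ✓
(V, J): V contains J ✓
Count: 12.

12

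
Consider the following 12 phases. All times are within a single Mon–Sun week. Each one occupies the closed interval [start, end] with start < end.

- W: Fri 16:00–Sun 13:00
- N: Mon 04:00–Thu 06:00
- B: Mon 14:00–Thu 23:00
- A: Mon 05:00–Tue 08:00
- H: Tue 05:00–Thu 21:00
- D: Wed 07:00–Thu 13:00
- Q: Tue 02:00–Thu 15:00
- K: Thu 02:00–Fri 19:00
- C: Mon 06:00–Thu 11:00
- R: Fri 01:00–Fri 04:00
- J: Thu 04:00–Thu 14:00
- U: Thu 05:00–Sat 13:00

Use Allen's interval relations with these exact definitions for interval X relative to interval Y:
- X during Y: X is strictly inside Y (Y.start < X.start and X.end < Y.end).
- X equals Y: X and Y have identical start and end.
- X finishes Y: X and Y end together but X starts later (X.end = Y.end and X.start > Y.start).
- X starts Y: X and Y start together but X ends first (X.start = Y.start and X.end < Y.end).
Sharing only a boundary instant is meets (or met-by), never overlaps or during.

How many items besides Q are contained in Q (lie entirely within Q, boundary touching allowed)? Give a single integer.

Target Q = [Tue 02:00, Thu 15:00].
A [Mon 05:00, Tue 08:00] → overlaps → no.
B [Mon 14:00, Thu 23:00] → contains → no.
C [Mon 06:00, Thu 11:00] → overlaps → no.
D [Wed 07:00, Thu 13:00] → during → counts.
H [Tue 05:00, Thu 21:00] → overlapped-by → no.
J [Thu 04:00, Thu 14:00] → during → counts.
K [Thu 02:00, Fri 19:00] → overlapped-by → no.
N [Mon 04:00, Thu 06:00] → overlaps → no.
R [Fri 01:00, Fri 04:00] → after → no.
U [Thu 05:00, Sat 13:00] → overlapped-by → no.
W [Fri 16:00, Sun 13:00] → after → no.
Total: 2.

2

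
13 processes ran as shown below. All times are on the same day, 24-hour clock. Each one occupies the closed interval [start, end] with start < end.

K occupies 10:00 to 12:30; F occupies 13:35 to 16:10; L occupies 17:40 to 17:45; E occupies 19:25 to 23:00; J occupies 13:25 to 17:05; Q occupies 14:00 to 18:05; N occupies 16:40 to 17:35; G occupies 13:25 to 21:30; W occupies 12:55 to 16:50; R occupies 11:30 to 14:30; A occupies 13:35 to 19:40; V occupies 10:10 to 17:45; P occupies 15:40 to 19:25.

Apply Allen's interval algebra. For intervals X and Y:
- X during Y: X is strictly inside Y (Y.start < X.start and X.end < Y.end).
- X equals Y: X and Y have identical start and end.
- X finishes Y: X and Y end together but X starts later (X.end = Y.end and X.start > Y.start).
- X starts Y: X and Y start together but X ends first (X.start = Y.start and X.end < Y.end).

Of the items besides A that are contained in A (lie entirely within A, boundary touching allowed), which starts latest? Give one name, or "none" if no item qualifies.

L

Target A = [13:35, 19:40].
E [19:25, 23:00] → overlapped-by → excluded.
F [13:35, 16:10] → starts → candidate.
G [13:25, 21:30] → contains → excluded.
J [13:25, 17:05] → overlaps → excluded.
K [10:00, 12:30] → before → excluded.
L [17:40, 17:45] → during → candidate.
N [16:40, 17:35] → during → candidate.
P [15:40, 19:25] → during → candidate.
Q [14:00, 18:05] → during → candidate.
R [11:30, 14:30] → overlaps → excluded.
V [10:10, 17:45] → overlaps → excluded.
W [12:55, 16:50] → overlaps → excluded.
Among candidates, latest start is 17:40 → L.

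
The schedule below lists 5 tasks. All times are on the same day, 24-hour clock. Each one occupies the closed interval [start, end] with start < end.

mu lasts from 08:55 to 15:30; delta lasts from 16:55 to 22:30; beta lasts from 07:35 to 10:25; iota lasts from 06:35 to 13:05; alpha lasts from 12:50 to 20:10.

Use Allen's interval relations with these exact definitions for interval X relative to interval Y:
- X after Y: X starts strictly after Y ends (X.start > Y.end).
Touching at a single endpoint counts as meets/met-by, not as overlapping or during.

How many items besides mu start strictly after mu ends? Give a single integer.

Target mu = [08:55, 15:30].
alpha [12:50, 20:10] → overlapped-by → no.
beta [07:35, 10:25] → overlaps → no.
delta [16:55, 22:30] → after → counts.
iota [06:35, 13:05] → overlaps → no.
Total: 1.

1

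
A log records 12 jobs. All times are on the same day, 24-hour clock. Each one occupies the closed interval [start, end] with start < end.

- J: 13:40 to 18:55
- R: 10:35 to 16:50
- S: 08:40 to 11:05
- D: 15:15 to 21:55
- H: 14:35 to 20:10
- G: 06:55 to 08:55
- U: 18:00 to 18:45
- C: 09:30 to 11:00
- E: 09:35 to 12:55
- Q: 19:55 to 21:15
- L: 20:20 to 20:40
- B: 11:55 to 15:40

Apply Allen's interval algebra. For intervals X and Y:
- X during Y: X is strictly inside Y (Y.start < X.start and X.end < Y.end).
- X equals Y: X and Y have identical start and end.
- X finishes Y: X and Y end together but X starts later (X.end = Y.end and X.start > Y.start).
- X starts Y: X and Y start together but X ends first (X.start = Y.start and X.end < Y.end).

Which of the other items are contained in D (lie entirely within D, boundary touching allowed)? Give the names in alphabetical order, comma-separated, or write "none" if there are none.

Target D = [15:15, 21:55].
B [11:55, 15:40] → overlaps → no.
C [09:30, 11:00] → before → no.
E [09:35, 12:55] → before → no.
G [06:55, 08:55] → before → no.
H [14:35, 20:10] → overlaps → no.
J [13:40, 18:55] → overlaps → no.
L [20:20, 20:40] → during → yes.
Q [19:55, 21:15] → during → yes.
R [10:35, 16:50] → overlaps → no.
S [08:40, 11:05] → before → no.
U [18:00, 18:45] → during → yes.
Result: L, Q, U.

L, Q, U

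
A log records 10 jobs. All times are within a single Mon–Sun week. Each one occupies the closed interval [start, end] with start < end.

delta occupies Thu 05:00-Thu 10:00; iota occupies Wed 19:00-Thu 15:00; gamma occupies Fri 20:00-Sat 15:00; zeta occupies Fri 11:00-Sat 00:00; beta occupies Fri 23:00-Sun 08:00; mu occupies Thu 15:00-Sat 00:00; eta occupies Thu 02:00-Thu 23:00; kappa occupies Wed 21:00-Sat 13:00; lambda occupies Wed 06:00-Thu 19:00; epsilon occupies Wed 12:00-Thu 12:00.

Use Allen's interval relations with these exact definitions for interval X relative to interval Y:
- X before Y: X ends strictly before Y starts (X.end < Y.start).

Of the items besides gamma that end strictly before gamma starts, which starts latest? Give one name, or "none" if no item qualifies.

Target gamma = [Fri 20:00, Sat 15:00].
beta [Fri 23:00, Sun 08:00] → overlapped-by → excluded.
delta [Thu 05:00, Thu 10:00] → before → candidate.
epsilon [Wed 12:00, Thu 12:00] → before → candidate.
eta [Thu 02:00, Thu 23:00] → before → candidate.
iota [Wed 19:00, Thu 15:00] → before → candidate.
kappa [Wed 21:00, Sat 13:00] → overlaps → excluded.
lambda [Wed 06:00, Thu 19:00] → before → candidate.
mu [Thu 15:00, Sat 00:00] → overlaps → excluded.
zeta [Fri 11:00, Sat 00:00] → overlaps → excluded.
Among candidates, latest start is Thu 05:00 → delta.

delta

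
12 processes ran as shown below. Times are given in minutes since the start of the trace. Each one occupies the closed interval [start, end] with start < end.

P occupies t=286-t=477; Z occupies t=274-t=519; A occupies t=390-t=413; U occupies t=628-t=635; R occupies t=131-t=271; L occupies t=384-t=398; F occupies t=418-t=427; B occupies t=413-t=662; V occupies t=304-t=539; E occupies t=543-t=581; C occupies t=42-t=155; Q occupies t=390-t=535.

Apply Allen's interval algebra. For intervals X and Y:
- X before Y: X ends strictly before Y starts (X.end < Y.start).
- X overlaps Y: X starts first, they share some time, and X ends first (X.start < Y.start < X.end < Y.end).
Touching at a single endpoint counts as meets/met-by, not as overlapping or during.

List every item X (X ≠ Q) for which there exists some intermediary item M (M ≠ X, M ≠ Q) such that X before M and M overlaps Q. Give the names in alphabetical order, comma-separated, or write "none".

C, R

Target Q = [t=390, t=535].
Intermediaries M with M overlaps Q: L, P, Z.
Via L — items with X before L: C, R.
Via P — items with X before P: C, R.
Via Z — items with X before Z: C, R.
Union: C, R.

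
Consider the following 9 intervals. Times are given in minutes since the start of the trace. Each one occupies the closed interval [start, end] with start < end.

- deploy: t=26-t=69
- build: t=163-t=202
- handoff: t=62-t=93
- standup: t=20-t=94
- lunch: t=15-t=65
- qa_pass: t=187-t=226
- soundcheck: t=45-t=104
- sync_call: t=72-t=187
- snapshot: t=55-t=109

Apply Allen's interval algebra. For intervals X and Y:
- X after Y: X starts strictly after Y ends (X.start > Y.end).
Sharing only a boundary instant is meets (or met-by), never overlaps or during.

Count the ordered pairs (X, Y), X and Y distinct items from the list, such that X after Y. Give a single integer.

Checking all 72 ordered pairs for relation 'after'; matching pairs in alphabetical order:
(build, deploy): build after deploy ✓
(build, handoff): build after handoff ✓
(build, lunch): build after lunch ✓
(build, snapshot): build after snapshot ✓
(build, soundcheck): build after soundcheck ✓
(build, standup): build after standup ✓
(qa_pass, deploy): qa_pass after deploy ✓
(qa_pass, handoff): qa_pass after handoff ✓
(qa_pass, lunch): qa_pass after lunch ✓
(qa_pass, snapshot): qa_pass after snapshot ✓
(qa_pass, soundcheck): qa_pass after soundcheck ✓
(qa_pass, standup): qa_pass after standup ✓
(sync_call, deploy): sync_call after deploy ✓
(sync_call, lunch): sync_call after lunch ✓
Count: 14.

14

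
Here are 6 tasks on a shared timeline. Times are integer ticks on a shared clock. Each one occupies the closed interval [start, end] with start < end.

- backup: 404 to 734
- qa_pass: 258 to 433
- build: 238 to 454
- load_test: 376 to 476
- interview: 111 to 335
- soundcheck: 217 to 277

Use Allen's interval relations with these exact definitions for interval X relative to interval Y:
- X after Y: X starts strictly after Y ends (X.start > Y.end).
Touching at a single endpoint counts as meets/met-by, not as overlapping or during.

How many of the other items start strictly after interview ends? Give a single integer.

Target interview = [111, 335].
backup [404, 734] → after → counts.
build [238, 454] → overlapped-by → no.
load_test [376, 476] → after → counts.
qa_pass [258, 433] → overlapped-by → no.
soundcheck [217, 277] → during → no.
Total: 2.

2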